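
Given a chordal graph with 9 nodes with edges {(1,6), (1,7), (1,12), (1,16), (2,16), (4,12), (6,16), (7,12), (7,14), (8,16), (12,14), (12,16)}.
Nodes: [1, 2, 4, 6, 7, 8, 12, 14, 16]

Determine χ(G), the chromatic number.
χ(G) = 3

Clique number ω(G) = 3 (lower bound: χ ≥ ω).
The clique on [1, 12, 16] has size 3, forcing χ ≥ 3, and the coloring below uses 3 colors, so χ(G) = 3.
A valid 3-coloring: color 1: [2, 6, 8, 12]; color 2: [4, 7, 16]; color 3: [1, 14].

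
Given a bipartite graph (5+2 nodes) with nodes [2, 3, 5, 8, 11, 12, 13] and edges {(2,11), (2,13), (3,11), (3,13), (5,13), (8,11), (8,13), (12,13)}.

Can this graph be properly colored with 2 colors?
A valid 2-coloring: color 1: [11, 13]; color 2: [2, 3, 5, 8, 12].
(χ(G) = 2 ≤ 2.)

Yes, G is 2-colorable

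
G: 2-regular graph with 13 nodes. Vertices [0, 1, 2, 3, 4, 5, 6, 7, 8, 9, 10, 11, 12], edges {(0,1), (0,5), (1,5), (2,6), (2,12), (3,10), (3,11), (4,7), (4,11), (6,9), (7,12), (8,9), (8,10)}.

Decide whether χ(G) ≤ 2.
No, G is not 2-colorable

The clique on vertices [0, 1, 5] has size 3 > 2, so it alone needs 3 colors.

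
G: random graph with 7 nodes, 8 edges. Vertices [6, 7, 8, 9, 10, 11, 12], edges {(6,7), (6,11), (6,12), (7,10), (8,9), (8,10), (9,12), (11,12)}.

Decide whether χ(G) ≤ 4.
Yes, G is 4-colorable

A valid 4-coloring: color 1: [6, 9, 10]; color 2: [7, 8, 12]; color 3: [11].
(χ(G) = 3 ≤ 4.)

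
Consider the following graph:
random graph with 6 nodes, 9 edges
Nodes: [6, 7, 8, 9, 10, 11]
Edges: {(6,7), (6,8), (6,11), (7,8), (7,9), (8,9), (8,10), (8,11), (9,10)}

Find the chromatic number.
χ(G) = 3

Clique number ω(G) = 3 (lower bound: χ ≥ ω).
The clique on [8, 9, 10] has size 3, forcing χ ≥ 3, and the coloring below uses 3 colors, so χ(G) = 3.
A valid 3-coloring: color 1: [8]; color 2: [6, 9]; color 3: [7, 10, 11].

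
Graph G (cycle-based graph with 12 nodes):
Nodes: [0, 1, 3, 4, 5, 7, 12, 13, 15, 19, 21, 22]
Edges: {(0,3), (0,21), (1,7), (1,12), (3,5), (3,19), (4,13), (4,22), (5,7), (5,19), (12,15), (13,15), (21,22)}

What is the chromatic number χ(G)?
χ(G) = 3

Clique number ω(G) = 3 (lower bound: χ ≥ ω).
The clique on [3, 5, 19] has size 3, forcing χ ≥ 3, and the coloring below uses 3 colors, so χ(G) = 3.
A valid 3-coloring: color 1: [1, 3, 4, 15, 21]; color 2: [0, 5, 12, 13, 22]; color 3: [7, 19].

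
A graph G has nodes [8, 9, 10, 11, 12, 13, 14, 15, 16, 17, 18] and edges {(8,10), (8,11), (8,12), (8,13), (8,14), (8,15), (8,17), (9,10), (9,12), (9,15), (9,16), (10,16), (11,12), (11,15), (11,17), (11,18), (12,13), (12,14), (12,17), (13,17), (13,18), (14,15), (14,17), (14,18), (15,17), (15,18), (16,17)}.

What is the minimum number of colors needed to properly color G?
Clique number ω(G) = 4 (lower bound: χ ≥ ω).
The clique on [8, 11, 12, 17] has size 4, forcing χ ≥ 4, and the coloring below uses 4 colors, so χ(G) = 4.
A valid 4-coloring: color 1: [8, 9, 18]; color 2: [10, 17]; color 3: [12, 15, 16]; color 4: [11, 13, 14].

χ(G) = 4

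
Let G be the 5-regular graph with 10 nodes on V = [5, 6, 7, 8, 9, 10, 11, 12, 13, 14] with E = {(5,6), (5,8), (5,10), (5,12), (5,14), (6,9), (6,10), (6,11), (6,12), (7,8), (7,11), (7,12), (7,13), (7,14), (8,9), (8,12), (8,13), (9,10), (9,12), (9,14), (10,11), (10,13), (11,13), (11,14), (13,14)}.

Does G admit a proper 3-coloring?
The clique on vertices [7, 11, 13, 14] has size 4 > 3, so it alone needs 4 colors.

No, G is not 3-colorable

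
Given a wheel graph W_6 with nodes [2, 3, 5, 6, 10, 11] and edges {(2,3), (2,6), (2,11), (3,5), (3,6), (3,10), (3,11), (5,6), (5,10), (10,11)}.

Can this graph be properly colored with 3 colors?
Odd cycle [10, 11, 2, 6, 5] needs 3 colors (χ ≥ 3).
Vertex 3 is adjacent to every vertex of [2, 5, 6, 10, 11], which already need 3 colors among themselves, so 3 needs a new color (χ ≥ 4).
Hence χ(G) ≥ 4 > 3, so no proper 3-coloring exists.

No, G is not 3-colorable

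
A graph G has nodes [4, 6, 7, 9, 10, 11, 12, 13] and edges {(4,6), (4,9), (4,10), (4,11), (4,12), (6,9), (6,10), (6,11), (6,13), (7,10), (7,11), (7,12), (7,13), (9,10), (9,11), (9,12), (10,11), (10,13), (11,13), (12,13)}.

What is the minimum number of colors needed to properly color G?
Clique number ω(G) = 5 (lower bound: χ ≥ ω).
The clique on [4, 6, 9, 10, 11] has size 5, forcing χ ≥ 5, and the coloring below uses 5 colors, so χ(G) = 5.
A valid 5-coloring: color 1: [11, 12]; color 2: [10]; color 3: [9, 13]; color 4: [6, 7]; color 5: [4].

χ(G) = 5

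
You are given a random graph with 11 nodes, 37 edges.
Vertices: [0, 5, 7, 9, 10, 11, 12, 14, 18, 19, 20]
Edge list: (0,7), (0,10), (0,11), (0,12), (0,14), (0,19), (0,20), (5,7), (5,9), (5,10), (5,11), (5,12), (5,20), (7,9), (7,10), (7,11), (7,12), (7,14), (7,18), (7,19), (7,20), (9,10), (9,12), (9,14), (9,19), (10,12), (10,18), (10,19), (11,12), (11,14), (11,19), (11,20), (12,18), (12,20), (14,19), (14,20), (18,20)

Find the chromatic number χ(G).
χ(G) = 6

Clique number ω(G) = 5 (lower bound: χ ≥ ω).
Suppose a proper 5-coloring c exists. The clique [0, 7, 11, 12, 20] takes 5 distinct colors; by symmetry let c(0) = 1, c(7) = 2, c(11) = 3, c(12) = 4, c(20) = 5.
- Vertex 5: neighbors [7, 11, 12, 20] already have colors [2, 3, 4, 5] ⇒ c(5) = 1.
- Vertex 14: neighbors [0, 7, 11, 20] already have colors [1, 2, 3, 5] ⇒ c(14) = 4.
- Vertex 19: neighbors [0, 7, 11, 14] already have colors [1, 2, 3, 4] ⇒ c(19) = 5.
- Vertex 10: neighbors [0, 7, 12, 19] already have colors [1, 2, 4, 5] ⇒ c(10) = 3.
- Vertex 9: neighbors [5, 7, 10, 12, 19] already have colors [1, 2, 3, 4, 5] — all 5 colors blocked. Contradiction.
The forced assignments end in a contradiction, so G has no proper 5-coloring (χ ≥ 6).
The coloring below uses 6 colors, so χ(G) = 6.
A valid 6-coloring: color 1: [7]; color 2: [12, 14]; color 3: [10, 11]; color 4: [19, 20]; color 5: [0, 5, 18]; color 6: [9].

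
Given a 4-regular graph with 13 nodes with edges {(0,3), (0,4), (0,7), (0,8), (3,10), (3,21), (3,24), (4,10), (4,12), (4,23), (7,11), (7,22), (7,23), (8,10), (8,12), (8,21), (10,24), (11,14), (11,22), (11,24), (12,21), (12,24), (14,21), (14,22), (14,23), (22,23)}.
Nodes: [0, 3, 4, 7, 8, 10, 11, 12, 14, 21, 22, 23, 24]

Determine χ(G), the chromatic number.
χ(G) = 3

Clique number ω(G) = 3 (lower bound: χ ≥ ω).
The clique on [3, 10, 24] has size 3, forcing χ ≥ 3, and the coloring below uses 3 colors, so χ(G) = 3.
A valid 3-coloring: color 1: [4, 7, 8, 14, 24]; color 2: [0, 10, 11, 21, 23]; color 3: [3, 12, 22].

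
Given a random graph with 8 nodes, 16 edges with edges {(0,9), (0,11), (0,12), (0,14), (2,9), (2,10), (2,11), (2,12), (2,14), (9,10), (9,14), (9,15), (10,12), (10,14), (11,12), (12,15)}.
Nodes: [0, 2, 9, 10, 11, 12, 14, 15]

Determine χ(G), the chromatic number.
χ(G) = 4

Clique number ω(G) = 4 (lower bound: χ ≥ ω).
The clique on [2, 9, 10, 14] has size 4, forcing χ ≥ 4, and the coloring below uses 4 colors, so χ(G) = 4.
A valid 4-coloring: color 1: [0, 2, 15]; color 2: [9, 12]; color 3: [10, 11]; color 4: [14].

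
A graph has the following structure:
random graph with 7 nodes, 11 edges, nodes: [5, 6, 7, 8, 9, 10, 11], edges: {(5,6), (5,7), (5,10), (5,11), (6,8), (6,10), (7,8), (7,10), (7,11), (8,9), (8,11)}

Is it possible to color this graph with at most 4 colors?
A valid 4-coloring: color 1: [6, 7, 9]; color 2: [5, 8]; color 3: [10, 11].
(χ(G) = 3 ≤ 4.)

Yes, G is 4-colorable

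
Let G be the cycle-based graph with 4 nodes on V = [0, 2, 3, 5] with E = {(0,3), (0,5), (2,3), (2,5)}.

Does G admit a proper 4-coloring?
Yes, G is 4-colorable

A valid 4-coloring: color 1: [3, 5]; color 2: [0, 2].
(χ(G) = 2 ≤ 4.)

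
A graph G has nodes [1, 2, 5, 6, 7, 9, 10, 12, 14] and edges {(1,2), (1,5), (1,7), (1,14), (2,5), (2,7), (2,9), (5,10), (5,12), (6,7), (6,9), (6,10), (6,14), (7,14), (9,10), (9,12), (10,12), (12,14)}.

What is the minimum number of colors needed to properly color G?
χ(G) = 3

Clique number ω(G) = 3 (lower bound: χ ≥ ω).
The clique on [1, 2, 5] has size 3, forcing χ ≥ 3, and the coloring below uses 3 colors, so χ(G) = 3.
A valid 3-coloring: color 1: [5, 7, 9]; color 2: [2, 10, 14]; color 3: [1, 6, 12].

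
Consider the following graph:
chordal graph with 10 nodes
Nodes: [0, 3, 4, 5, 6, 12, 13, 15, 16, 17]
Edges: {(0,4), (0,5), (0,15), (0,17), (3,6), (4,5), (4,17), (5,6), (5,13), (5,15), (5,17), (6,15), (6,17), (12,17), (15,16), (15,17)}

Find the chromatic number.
χ(G) = 4

Clique number ω(G) = 4 (lower bound: χ ≥ ω).
The clique on [0, 4, 5, 17] has size 4, forcing χ ≥ 4, and the coloring below uses 4 colors, so χ(G) = 4.
A valid 4-coloring: color 1: [3, 13, 16, 17]; color 2: [5, 12]; color 3: [4, 15]; color 4: [0, 6].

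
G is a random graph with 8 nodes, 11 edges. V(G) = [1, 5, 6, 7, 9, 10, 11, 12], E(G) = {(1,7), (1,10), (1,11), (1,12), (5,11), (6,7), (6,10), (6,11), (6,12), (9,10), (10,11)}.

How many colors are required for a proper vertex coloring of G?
χ(G) = 3

Clique number ω(G) = 3 (lower bound: χ ≥ ω).
The clique on [1, 10, 11] has size 3, forcing χ ≥ 3, and the coloring below uses 3 colors, so χ(G) = 3.
A valid 3-coloring: color 1: [1, 5, 6, 9]; color 2: [7, 11, 12]; color 3: [10].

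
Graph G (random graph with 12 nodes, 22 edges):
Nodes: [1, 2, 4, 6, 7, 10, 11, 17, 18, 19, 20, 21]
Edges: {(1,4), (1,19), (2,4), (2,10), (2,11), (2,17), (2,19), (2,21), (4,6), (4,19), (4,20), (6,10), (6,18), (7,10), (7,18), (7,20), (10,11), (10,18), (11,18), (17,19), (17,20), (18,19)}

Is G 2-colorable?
No, G is not 2-colorable

The clique on vertices [1, 4, 19] has size 3 > 2, so it alone needs 3 colors.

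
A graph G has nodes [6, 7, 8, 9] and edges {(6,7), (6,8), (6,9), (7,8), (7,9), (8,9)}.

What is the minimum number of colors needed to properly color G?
Clique number ω(G) = 4 (lower bound: χ ≥ ω).
The clique on [6, 7, 8, 9] has size 4, forcing χ ≥ 4, and the coloring below uses 4 colors, so χ(G) = 4.
A valid 4-coloring: color 1: [6]; color 2: [9]; color 3: [8]; color 4: [7].

χ(G) = 4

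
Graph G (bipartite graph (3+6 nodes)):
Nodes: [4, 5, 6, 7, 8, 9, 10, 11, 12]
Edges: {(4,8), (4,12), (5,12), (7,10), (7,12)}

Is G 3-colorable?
A valid 3-coloring: color 1: [6, 8, 9, 10, 11, 12]; color 2: [4, 5, 7].
(χ(G) = 2 ≤ 3.)

Yes, G is 3-colorable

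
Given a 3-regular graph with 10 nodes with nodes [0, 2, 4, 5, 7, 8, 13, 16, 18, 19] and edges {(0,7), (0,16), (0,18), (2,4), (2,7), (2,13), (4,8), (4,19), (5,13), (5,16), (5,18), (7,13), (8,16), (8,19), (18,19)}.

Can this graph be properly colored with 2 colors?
The clique on vertices [2, 7, 13] has size 3 > 2, so it alone needs 3 colors.

No, G is not 2-colorable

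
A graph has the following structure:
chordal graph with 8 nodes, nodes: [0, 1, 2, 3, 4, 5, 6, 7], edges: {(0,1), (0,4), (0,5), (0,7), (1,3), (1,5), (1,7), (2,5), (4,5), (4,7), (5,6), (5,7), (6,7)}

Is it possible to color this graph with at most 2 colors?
No, G is not 2-colorable

The clique on vertices [0, 1, 5, 7] has size 4 > 2, so it alone needs 4 colors.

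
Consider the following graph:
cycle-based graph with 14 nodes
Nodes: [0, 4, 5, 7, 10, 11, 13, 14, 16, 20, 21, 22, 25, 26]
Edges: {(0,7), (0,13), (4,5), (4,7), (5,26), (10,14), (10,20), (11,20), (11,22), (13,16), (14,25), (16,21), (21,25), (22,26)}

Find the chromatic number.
Clique number ω(G) = 2 (lower bound: χ ≥ ω).
The graph is bipartite (no odd cycle), so 2 colors suffice: χ(G) = 2.
A valid 2-coloring: color 1: [0, 4, 10, 11, 16, 25, 26]; color 2: [5, 7, 13, 14, 20, 21, 22].

χ(G) = 2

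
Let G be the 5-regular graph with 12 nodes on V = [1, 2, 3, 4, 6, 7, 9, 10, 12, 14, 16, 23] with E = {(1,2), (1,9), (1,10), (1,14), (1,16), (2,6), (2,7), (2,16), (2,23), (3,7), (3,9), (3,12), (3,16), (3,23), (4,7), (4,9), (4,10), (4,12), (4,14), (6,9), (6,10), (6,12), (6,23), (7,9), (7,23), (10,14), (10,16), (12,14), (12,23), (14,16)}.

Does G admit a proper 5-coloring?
Yes, G is 5-colorable

A valid 5-coloring: color 1: [4, 16, 23]; color 2: [1, 6, 7]; color 3: [2, 9, 10, 12]; color 4: [3, 14].
(χ(G) = 4 ≤ 5.)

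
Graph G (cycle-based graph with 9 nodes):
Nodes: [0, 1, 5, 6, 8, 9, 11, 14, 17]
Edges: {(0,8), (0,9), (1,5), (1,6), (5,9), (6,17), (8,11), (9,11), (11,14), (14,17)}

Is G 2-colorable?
No, G is not 2-colorable

Odd cycle [1, 5, 9, 11, 14, 17, 6] needs 3 colors (χ ≥ 3).
Hence χ(G) ≥ 3 > 2, so no proper 2-coloring exists.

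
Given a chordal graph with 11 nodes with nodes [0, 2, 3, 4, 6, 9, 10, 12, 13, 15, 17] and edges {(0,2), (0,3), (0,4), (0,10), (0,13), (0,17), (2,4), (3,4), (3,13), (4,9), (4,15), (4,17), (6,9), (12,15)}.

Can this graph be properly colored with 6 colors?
Yes, G is 6-colorable

A valid 6-coloring: color 1: [4, 6, 10, 12, 13]; color 2: [0, 9, 15]; color 3: [2, 3, 17].
(χ(G) = 3 ≤ 6.)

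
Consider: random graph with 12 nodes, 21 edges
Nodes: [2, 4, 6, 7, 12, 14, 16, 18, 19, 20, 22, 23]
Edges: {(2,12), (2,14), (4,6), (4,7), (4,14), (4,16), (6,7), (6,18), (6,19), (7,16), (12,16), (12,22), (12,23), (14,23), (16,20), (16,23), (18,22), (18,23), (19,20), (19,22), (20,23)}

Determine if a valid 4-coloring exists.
Yes, G is 4-colorable

A valid 4-coloring: color 1: [2, 6, 16, 22]; color 2: [4, 19, 23]; color 3: [7, 12, 14, 18, 20].
(χ(G) = 3 ≤ 4.)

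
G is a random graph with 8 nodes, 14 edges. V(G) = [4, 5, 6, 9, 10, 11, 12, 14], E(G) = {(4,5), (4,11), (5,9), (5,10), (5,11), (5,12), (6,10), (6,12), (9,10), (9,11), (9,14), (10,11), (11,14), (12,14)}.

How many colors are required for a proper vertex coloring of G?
χ(G) = 4

Clique number ω(G) = 4 (lower bound: χ ≥ ω).
The clique on [5, 9, 10, 11] has size 4, forcing χ ≥ 4, and the coloring below uses 4 colors, so χ(G) = 4.
A valid 4-coloring: color 1: [11, 12]; color 2: [5, 6, 14]; color 3: [4, 9]; color 4: [10].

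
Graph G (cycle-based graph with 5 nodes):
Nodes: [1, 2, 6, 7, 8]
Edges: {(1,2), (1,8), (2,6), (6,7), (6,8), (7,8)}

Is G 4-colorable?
A valid 4-coloring: color 1: [1, 6]; color 2: [2, 8]; color 3: [7].
(χ(G) = 3 ≤ 4.)

Yes, G is 4-colorable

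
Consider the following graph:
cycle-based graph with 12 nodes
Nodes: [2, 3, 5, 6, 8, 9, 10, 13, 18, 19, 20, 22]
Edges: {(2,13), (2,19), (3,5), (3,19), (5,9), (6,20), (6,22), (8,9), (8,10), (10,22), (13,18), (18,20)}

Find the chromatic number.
χ(G) = 2

Clique number ω(G) = 2 (lower bound: χ ≥ ω).
The graph is bipartite (no odd cycle), so 2 colors suffice: χ(G) = 2.
A valid 2-coloring: color 1: [5, 8, 13, 19, 20, 22]; color 2: [2, 3, 6, 9, 10, 18].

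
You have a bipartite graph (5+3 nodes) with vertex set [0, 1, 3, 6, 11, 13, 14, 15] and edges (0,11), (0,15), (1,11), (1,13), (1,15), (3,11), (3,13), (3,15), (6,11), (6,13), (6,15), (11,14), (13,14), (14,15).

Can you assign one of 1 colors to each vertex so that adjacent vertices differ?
No, G is not 1-colorable

Edge (0,11) forces its endpoints to differ, so 1 color is not enough.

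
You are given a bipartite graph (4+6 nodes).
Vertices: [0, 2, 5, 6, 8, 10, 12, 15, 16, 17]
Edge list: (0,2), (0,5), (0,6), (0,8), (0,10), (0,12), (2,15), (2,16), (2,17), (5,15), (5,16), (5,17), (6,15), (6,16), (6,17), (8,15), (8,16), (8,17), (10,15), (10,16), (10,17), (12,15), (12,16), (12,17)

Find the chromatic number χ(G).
χ(G) = 2

Clique number ω(G) = 2 (lower bound: χ ≥ ω).
The graph is bipartite (no odd cycle), so 2 colors suffice: χ(G) = 2.
A valid 2-coloring: color 1: [0, 15, 16, 17]; color 2: [2, 5, 6, 8, 10, 12].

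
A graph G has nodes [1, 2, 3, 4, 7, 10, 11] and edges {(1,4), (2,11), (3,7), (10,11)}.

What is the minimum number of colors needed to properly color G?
χ(G) = 2

Clique number ω(G) = 2 (lower bound: χ ≥ ω).
The graph is bipartite (no odd cycle), so 2 colors suffice: χ(G) = 2.
A valid 2-coloring: color 1: [4, 7, 11]; color 2: [1, 2, 3, 10].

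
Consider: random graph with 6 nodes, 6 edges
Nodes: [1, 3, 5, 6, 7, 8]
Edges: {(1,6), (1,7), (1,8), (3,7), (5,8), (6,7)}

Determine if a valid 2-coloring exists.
No, G is not 2-colorable

The clique on vertices [1, 6, 7] has size 3 > 2, so it alone needs 3 colors.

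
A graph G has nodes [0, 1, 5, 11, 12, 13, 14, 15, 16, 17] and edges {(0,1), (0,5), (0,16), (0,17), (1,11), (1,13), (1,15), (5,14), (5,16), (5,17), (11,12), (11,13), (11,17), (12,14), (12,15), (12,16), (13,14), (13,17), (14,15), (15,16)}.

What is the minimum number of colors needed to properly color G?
Clique number ω(G) = 3 (lower bound: χ ≥ ω).
The clique on [0, 5, 16] has size 3, forcing χ ≥ 3, and the coloring below uses 3 colors, so χ(G) = 3.
A valid 3-coloring: color 1: [1, 14, 16, 17]; color 2: [5, 12, 13]; color 3: [0, 11, 15].

χ(G) = 3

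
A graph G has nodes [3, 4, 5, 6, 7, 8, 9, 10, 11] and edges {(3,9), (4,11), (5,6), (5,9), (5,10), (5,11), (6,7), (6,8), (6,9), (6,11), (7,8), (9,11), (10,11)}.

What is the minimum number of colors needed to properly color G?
Clique number ω(G) = 4 (lower bound: χ ≥ ω).
The clique on [5, 6, 9, 11] has size 4, forcing χ ≥ 4, and the coloring below uses 4 colors, so χ(G) = 4.
A valid 4-coloring: color 1: [3, 4, 6, 10]; color 2: [7, 11]; color 3: [5, 8]; color 4: [9].

χ(G) = 4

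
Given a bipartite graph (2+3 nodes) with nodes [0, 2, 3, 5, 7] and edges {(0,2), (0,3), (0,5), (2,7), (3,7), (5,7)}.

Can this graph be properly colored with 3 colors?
A valid 3-coloring: color 1: [0, 7]; color 2: [2, 3, 5].
(χ(G) = 2 ≤ 3.)

Yes, G is 3-colorable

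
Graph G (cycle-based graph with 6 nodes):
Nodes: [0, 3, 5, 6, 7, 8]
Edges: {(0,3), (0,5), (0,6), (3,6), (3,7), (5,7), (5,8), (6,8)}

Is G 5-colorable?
Yes, G is 5-colorable

A valid 5-coloring: color 1: [3, 5]; color 2: [6, 7]; color 3: [0, 8].
(χ(G) = 3 ≤ 5.)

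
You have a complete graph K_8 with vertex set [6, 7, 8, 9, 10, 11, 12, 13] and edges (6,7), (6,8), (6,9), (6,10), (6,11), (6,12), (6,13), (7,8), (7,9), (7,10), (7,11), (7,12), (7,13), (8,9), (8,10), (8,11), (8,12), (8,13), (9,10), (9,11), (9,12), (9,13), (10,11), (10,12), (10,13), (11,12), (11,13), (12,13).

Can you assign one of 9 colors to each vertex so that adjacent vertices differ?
Yes, G is 9-colorable

A valid 9-coloring: color 1: [13]; color 2: [10]; color 3: [12]; color 4: [9]; color 5: [8]; color 6: [6]; color 7: [11]; color 8: [7].
(χ(G) = 8 ≤ 9.)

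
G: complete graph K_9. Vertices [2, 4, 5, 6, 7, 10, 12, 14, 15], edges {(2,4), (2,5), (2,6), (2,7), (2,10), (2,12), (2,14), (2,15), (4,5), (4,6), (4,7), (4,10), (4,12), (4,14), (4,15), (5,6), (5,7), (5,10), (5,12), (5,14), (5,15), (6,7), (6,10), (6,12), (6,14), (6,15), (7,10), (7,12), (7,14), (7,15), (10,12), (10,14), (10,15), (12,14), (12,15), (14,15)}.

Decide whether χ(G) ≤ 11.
A valid 11-coloring: color 1: [6]; color 2: [14]; color 3: [10]; color 4: [4]; color 5: [5]; color 6: [15]; color 7: [7]; color 8: [12]; color 9: [2].
(χ(G) = 9 ≤ 11.)

Yes, G is 11-colorable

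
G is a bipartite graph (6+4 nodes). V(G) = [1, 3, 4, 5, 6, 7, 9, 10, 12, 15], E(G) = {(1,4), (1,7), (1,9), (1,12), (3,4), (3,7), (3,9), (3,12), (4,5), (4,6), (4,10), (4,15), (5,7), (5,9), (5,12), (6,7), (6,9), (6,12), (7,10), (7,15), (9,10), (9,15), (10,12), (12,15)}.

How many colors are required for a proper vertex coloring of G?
Clique number ω(G) = 2 (lower bound: χ ≥ ω).
The graph is bipartite (no odd cycle), so 2 colors suffice: χ(G) = 2.
A valid 2-coloring: color 1: [4, 7, 9, 12]; color 2: [1, 3, 5, 6, 10, 15].

χ(G) = 2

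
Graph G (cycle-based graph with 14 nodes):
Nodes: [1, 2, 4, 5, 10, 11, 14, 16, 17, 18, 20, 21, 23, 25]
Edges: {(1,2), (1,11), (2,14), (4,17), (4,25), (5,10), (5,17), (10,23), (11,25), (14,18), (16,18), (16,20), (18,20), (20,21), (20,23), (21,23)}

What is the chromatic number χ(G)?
Clique number ω(G) = 3 (lower bound: χ ≥ ω).
The clique on [16, 18, 20] has size 3, forcing χ ≥ 3, and the coloring below uses 3 colors, so χ(G) = 3.
A valid 3-coloring: color 1: [1, 10, 14, 17, 20, 25]; color 2: [2, 4, 5, 11, 18, 23]; color 3: [16, 21].

χ(G) = 3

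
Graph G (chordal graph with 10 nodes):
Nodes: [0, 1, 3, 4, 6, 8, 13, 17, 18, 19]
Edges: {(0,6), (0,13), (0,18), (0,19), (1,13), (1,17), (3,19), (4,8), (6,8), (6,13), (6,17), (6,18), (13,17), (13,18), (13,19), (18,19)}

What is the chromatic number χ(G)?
Clique number ω(G) = 4 (lower bound: χ ≥ ω).
The clique on [0, 13, 18, 19] has size 4, forcing χ ≥ 4, and the coloring below uses 4 colors, so χ(G) = 4.
A valid 4-coloring: color 1: [3, 8, 13]; color 2: [1, 4, 6, 19]; color 3: [0, 17]; color 4: [18].

χ(G) = 4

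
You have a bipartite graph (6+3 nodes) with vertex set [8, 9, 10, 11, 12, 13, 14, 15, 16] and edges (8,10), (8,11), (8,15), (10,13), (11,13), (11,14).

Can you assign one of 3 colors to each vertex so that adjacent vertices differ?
Yes, G is 3-colorable

A valid 3-coloring: color 1: [9, 10, 11, 12, 15, 16]; color 2: [8, 13, 14].
(χ(G) = 2 ≤ 3.)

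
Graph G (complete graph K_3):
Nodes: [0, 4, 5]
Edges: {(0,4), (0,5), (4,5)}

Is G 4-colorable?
Yes, G is 4-colorable

A valid 4-coloring: color 1: [4]; color 2: [0]; color 3: [5].
(χ(G) = 3 ≤ 4.)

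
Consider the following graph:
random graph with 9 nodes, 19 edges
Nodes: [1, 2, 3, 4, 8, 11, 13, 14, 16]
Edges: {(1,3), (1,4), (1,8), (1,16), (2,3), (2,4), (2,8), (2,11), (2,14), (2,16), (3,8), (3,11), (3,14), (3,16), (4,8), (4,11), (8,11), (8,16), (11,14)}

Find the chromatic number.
χ(G) = 4

Clique number ω(G) = 4 (lower bound: χ ≥ ω).
The clique on [1, 3, 8, 16] has size 4, forcing χ ≥ 4, and the coloring below uses 4 colors, so χ(G) = 4.
A valid 4-coloring: color 1: [8, 13, 14]; color 2: [3, 4]; color 3: [1, 2]; color 4: [11, 16].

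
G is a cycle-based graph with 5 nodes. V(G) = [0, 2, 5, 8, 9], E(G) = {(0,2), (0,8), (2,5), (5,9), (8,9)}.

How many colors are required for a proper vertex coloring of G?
χ(G) = 3

Clique number ω(G) = 2 (lower bound: χ ≥ ω).
Odd cycle [9, 8, 0, 2, 5] needs 3 colors (χ ≥ 3).
The coloring below uses 3 colors, so χ(G) = 3.
A valid 3-coloring: color 1: [2, 9]; color 2: [5, 8]; color 3: [0].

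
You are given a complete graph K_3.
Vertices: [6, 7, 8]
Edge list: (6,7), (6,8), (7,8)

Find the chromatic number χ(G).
Clique number ω(G) = 3 (lower bound: χ ≥ ω).
The clique on [6, 7, 8] has size 3, forcing χ ≥ 3, and the coloring below uses 3 colors, so χ(G) = 3.
A valid 3-coloring: color 1: [7]; color 2: [6]; color 3: [8].

χ(G) = 3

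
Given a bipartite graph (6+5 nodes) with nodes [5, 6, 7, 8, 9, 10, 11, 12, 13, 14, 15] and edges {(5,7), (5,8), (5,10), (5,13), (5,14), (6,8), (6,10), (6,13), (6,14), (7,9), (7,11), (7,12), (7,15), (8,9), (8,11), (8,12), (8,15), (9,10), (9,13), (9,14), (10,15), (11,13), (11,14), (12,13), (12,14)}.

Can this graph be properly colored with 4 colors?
Yes, G is 4-colorable

A valid 4-coloring: color 1: [7, 8, 10, 13, 14]; color 2: [5, 6, 9, 11, 12, 15].
(χ(G) = 2 ≤ 4.)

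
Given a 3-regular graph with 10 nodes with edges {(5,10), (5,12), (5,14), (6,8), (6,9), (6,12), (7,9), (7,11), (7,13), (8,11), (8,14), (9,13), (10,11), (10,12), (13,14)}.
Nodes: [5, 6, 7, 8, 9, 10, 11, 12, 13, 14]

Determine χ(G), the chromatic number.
χ(G) = 3

Clique number ω(G) = 3 (lower bound: χ ≥ ω).
The clique on [5, 10, 12] has size 3, forcing χ ≥ 3, and the coloring below uses 3 colors, so χ(G) = 3.
A valid 3-coloring: color 1: [7, 8, 10]; color 2: [9, 11, 12, 14]; color 3: [5, 6, 13].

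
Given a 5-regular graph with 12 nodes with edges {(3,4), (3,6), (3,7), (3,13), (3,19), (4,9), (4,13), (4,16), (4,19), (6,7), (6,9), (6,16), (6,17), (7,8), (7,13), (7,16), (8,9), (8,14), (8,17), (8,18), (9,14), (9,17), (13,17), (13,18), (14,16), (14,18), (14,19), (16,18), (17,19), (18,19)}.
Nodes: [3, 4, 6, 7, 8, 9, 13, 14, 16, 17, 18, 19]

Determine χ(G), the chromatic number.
χ(G) = 4

Clique number ω(G) = 3 (lower bound: χ ≥ ω).
Suppose a proper 3-coloring c exists. The clique [3, 4, 13] takes 3 distinct colors; by symmetry let c(3) = 1, c(4) = 2, c(13) = 3.
- Vertex 7: neighbors [3, 13] already have colors [1, 3] ⇒ c(7) = 2.
- Vertex 6: neighbors [3, 7] already have colors [1, 2] ⇒ c(6) = 3.
- Vertex 9: neighbors [4, 6] already have colors [2, 3] ⇒ c(9) = 1.
- Vertex 8: neighbors [9, 7] already have colors [1, 2] ⇒ c(8) = 3.
- Vertex 14: neighbors [9, 8] already have colors [1, 3] ⇒ c(14) = 2.
- Vertex 18: neighbors [14, 8] already have colors [2, 3] ⇒ c(18) = 1.
- Vertex 16: neighbors [18, 4, 6] already have colors [1, 2, 3] — all 3 colors blocked. Contradiction.
The forced assignments end in a contradiction, so G has no proper 3-coloring (χ ≥ 4).
The coloring below uses 4 colors, so χ(G) = 4.
A valid 4-coloring: color 1: [3, 9, 18]; color 2: [8, 13, 16, 19]; color 3: [4, 6, 14]; color 4: [7, 17].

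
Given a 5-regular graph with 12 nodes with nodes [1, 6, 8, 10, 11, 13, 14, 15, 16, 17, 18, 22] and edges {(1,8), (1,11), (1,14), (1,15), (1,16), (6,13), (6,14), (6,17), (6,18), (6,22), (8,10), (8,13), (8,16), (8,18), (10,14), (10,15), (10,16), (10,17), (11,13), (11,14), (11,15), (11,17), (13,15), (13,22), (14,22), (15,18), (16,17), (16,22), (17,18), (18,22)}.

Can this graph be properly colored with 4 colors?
Yes, G is 4-colorable

A valid 4-coloring: color 1: [1, 6, 10]; color 2: [8, 15, 17, 22]; color 3: [13, 14, 16, 18]; color 4: [11].
(χ(G) = 4 ≤ 4.)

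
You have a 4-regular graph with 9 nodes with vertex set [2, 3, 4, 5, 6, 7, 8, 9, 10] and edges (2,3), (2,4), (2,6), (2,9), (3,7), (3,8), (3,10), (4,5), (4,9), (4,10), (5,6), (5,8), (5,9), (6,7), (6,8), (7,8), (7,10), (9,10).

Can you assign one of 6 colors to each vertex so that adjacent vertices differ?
A valid 6-coloring: color 1: [3, 4, 6]; color 2: [2, 8, 10]; color 3: [5, 7]; color 4: [9].
(χ(G) = 4 ≤ 6.)

Yes, G is 6-colorable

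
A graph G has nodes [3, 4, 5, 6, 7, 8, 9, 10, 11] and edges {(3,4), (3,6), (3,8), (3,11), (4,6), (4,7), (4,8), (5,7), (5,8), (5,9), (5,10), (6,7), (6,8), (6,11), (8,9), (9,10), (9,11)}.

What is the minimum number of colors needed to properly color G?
Clique number ω(G) = 4 (lower bound: χ ≥ ω).
The clique on [3, 4, 6, 8] has size 4, forcing χ ≥ 4, and the coloring below uses 4 colors, so χ(G) = 4.
A valid 4-coloring: color 1: [5, 6]; color 2: [7, 8, 10, 11]; color 3: [3, 9]; color 4: [4].

χ(G) = 4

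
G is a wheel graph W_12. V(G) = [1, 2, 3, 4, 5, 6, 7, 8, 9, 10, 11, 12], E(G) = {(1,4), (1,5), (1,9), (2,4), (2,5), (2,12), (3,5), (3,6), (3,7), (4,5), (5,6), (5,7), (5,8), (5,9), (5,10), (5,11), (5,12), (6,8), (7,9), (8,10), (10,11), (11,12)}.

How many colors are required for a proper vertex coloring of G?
χ(G) = 4

Clique number ω(G) = 3 (lower bound: χ ≥ ω).
Odd cycle [1, 4, 2, 12, 11, 10, 8, 6, 3, 7, 9] needs 3 colors (χ ≥ 3).
Vertex 5 is adjacent to every vertex of [1, 2, 3, 4, 6, 7, 8, 9, 10, 11, 12], which already need 3 colors among themselves, so 5 needs a new color (χ ≥ 4).
The coloring below uses 4 colors, so χ(G) = 4.
A valid 4-coloring: color 1: [5]; color 2: [1, 2, 7, 8, 11]; color 3: [4, 6, 9, 10, 12]; color 4: [3].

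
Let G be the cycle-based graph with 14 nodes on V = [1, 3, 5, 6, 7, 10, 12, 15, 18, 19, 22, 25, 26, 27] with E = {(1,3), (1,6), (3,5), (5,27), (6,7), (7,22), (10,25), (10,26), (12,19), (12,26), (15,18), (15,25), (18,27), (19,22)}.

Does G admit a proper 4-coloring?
A valid 4-coloring: color 1: [1, 5, 7, 18, 19, 25, 26]; color 2: [3, 6, 10, 12, 15, 22, 27].
(χ(G) = 2 ≤ 4.)

Yes, G is 4-colorable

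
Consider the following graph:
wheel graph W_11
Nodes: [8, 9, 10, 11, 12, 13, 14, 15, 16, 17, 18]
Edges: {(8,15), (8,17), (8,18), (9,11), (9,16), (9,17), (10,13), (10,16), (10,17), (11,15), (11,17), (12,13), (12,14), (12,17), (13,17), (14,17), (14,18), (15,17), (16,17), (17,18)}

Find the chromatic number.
χ(G) = 3

Clique number ω(G) = 3 (lower bound: χ ≥ ω).
The clique on [8, 17, 18] has size 3, forcing χ ≥ 3, and the coloring below uses 3 colors, so χ(G) = 3.
A valid 3-coloring: color 1: [17]; color 2: [8, 11, 13, 14, 16]; color 3: [9, 10, 12, 15, 18].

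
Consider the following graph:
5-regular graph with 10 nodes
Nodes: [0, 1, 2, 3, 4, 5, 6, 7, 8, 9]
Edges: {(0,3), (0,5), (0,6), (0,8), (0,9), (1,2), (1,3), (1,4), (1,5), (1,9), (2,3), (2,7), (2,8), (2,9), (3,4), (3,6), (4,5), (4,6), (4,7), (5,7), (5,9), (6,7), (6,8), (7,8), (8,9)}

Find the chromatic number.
χ(G) = 4

Clique number ω(G) = 3 (lower bound: χ ≥ ω).
Odd cycle [9, 2, 3, 4, 5] needs 3 colors (χ ≥ 3).
Vertex 1 is adjacent to every vertex of [2, 3, 4, 5, 9], which already need 3 colors among themselves, so 1 needs a new color (χ ≥ 4).
The coloring below uses 4 colors, so χ(G) = 4.
A valid 4-coloring: color 1: [4, 8]; color 2: [3, 7, 9]; color 3: [2, 5, 6]; color 4: [0, 1].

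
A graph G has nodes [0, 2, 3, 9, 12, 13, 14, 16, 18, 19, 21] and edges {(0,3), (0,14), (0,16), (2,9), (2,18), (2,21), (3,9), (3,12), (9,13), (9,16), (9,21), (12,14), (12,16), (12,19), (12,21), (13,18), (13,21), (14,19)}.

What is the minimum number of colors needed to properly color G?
Clique number ω(G) = 3 (lower bound: χ ≥ ω).
The clique on [2, 9, 21] has size 3, forcing χ ≥ 3, and the coloring below uses 3 colors, so χ(G) = 3.
A valid 3-coloring: color 1: [0, 9, 12, 18]; color 2: [3, 14, 16, 21]; color 3: [2, 13, 19].

χ(G) = 3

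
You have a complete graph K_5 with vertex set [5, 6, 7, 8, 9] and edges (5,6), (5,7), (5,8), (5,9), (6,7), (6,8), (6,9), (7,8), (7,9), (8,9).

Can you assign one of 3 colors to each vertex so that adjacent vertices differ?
No, G is not 3-colorable

The clique on vertices [5, 6, 7, 8, 9] has size 5 > 3, so it alone needs 5 colors.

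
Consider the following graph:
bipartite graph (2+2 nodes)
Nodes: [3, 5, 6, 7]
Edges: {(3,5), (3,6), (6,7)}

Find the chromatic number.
χ(G) = 2

Clique number ω(G) = 2 (lower bound: χ ≥ ω).
The graph is bipartite (no odd cycle), so 2 colors suffice: χ(G) = 2.
A valid 2-coloring: color 1: [5, 6]; color 2: [3, 7].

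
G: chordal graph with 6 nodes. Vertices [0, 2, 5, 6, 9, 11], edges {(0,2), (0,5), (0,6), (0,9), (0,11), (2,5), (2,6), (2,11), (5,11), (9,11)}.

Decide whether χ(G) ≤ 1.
No, G is not 1-colorable

The clique on vertices [0, 2, 5, 11] has size 4 > 1, so it alone needs 4 colors.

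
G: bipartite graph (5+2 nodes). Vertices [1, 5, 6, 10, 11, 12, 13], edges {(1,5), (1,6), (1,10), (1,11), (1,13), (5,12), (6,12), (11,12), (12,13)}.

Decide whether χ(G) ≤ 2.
A valid 2-coloring: color 1: [1, 12]; color 2: [5, 6, 10, 11, 13].
(χ(G) = 2 ≤ 2.)

Yes, G is 2-colorable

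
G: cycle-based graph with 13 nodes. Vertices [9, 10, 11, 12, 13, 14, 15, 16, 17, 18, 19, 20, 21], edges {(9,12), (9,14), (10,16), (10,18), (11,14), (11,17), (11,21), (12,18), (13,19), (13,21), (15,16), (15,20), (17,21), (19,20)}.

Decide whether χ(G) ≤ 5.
A valid 5-coloring: color 1: [9, 11, 13, 16, 18, 20]; color 2: [10, 12, 14, 15, 19, 21]; color 3: [17].
(χ(G) = 3 ≤ 5.)

Yes, G is 5-colorable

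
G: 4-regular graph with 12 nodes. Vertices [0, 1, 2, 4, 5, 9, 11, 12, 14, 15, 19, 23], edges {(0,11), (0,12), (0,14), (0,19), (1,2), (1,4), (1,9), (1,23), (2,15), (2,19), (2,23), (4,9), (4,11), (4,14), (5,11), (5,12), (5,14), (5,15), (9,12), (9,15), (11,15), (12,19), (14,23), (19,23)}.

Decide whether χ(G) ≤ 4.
A valid 4-coloring: color 1: [4, 12, 15, 23]; color 2: [0, 2, 5, 9]; color 3: [1, 11, 14, 19].
(χ(G) = 3 ≤ 4.)

Yes, G is 4-colorable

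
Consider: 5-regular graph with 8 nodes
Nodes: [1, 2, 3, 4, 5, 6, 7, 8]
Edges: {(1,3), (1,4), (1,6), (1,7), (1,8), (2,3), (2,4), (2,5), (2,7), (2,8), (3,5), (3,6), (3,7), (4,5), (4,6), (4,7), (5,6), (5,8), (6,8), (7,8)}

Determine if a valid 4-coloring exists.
A valid 4-coloring: color 1: [3, 4, 8]; color 2: [2, 6]; color 3: [1, 5]; color 4: [7].
(χ(G) = 4 ≤ 4.)

Yes, G is 4-colorable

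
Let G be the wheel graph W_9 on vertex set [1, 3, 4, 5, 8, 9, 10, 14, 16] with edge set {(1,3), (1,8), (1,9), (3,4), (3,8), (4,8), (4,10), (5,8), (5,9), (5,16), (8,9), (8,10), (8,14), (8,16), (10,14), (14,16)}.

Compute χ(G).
χ(G) = 3

Clique number ω(G) = 3 (lower bound: χ ≥ ω).
The clique on [1, 8, 9] has size 3, forcing χ ≥ 3, and the coloring below uses 3 colors, so χ(G) = 3.
A valid 3-coloring: color 1: [8]; color 2: [1, 4, 5, 14]; color 3: [3, 9, 10, 16].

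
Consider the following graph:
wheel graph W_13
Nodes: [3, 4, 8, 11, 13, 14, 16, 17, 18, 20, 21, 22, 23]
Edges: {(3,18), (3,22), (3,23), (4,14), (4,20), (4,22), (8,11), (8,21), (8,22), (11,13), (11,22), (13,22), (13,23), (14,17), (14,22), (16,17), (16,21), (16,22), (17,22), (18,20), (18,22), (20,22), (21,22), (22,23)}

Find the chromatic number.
Clique number ω(G) = 3 (lower bound: χ ≥ ω).
The clique on [3, 18, 22] has size 3, forcing χ ≥ 3, and the coloring below uses 3 colors, so χ(G) = 3.
A valid 3-coloring: color 1: [22]; color 2: [4, 11, 17, 18, 21, 23]; color 3: [3, 8, 13, 14, 16, 20].

χ(G) = 3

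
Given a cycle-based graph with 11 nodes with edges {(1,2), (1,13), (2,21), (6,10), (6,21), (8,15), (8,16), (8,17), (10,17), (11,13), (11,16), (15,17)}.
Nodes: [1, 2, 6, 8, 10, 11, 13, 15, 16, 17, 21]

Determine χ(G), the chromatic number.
Clique number ω(G) = 3 (lower bound: χ ≥ ω).
The clique on [8, 15, 17] has size 3, forcing χ ≥ 3, and the coloring below uses 3 colors, so χ(G) = 3.
A valid 3-coloring: color 1: [1, 8, 10, 11, 21]; color 2: [2, 6, 13, 16, 17]; color 3: [15].

χ(G) = 3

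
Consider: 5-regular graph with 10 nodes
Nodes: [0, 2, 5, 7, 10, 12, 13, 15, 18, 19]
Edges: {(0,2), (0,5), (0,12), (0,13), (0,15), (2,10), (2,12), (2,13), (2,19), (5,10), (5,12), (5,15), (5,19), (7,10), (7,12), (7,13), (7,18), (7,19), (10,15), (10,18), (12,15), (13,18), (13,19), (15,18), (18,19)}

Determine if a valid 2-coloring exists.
The clique on vertices [0, 5, 12, 15] has size 4 > 2, so it alone needs 4 colors.

No, G is not 2-colorable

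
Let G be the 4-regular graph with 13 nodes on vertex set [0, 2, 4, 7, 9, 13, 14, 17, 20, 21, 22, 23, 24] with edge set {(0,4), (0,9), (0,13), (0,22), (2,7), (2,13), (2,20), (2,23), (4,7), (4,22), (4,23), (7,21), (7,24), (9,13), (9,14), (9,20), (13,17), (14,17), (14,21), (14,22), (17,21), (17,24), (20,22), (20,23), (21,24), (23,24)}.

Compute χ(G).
χ(G) = 3

Clique number ω(G) = 3 (lower bound: χ ≥ ω).
The clique on [0, 9, 13] has size 3, forcing χ ≥ 3, and the coloring below uses 3 colors, so χ(G) = 3.
A valid 3-coloring: color 1: [2, 9, 21, 22]; color 2: [4, 13, 14, 20, 24]; color 3: [0, 7, 17, 23].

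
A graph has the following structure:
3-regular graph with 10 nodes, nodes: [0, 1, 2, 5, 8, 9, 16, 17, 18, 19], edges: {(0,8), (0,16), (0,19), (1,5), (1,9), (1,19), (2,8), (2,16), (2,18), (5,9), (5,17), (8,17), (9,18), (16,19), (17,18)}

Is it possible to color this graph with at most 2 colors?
The clique on vertices [0, 16, 19] has size 3 > 2, so it alone needs 3 colors.

No, G is not 2-colorable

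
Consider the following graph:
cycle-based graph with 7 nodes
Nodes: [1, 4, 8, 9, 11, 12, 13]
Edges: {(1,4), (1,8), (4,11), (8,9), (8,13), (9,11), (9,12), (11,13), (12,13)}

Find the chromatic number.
χ(G) = 3

Clique number ω(G) = 2 (lower bound: χ ≥ ω).
Odd cycle [4, 1, 8, 9, 11] needs 3 colors (χ ≥ 3).
The coloring below uses 3 colors, so χ(G) = 3.
A valid 3-coloring: color 1: [4, 9, 13]; color 2: [8, 11, 12]; color 3: [1].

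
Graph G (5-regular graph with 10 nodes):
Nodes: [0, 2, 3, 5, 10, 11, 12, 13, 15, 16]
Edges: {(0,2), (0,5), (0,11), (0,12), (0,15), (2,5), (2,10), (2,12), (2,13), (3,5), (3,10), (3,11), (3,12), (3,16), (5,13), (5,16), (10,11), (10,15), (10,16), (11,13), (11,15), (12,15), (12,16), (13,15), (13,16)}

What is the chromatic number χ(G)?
Clique number ω(G) = 3 (lower bound: χ ≥ ω).
Suppose a proper 3-coloring c exists. The clique [0, 2, 5] takes 3 distinct colors; by symmetry let c(0) = 1, c(2) = 2, c(5) = 3.
- Vertex 12: neighbors [0, 2] already have colors [1, 2] ⇒ c(12) = 3.
- Vertex 13: neighbors [2, 5] already have colors [2, 3] ⇒ c(13) = 1.
- Vertex 15: neighbors [0, 12] already have colors [1, 3] ⇒ c(15) = 2.
- Vertex 11: neighbors [0, 15] already have colors [1, 2] ⇒ c(11) = 3.
- Vertex 10: neighbors [2, 11] already have colors [2, 3] ⇒ c(10) = 1.
- Vertex 3: neighbors [10, 5] already have colors [1, 3] ⇒ c(3) = 2.
- Vertex 16: neighbors [10, 3, 5] already have colors [1, 2, 3] — all 3 colors blocked. Contradiction.
The forced assignments end in a contradiction, so G has no proper 3-coloring (χ ≥ 4).
The coloring below uses 4 colors, so χ(G) = 4.
A valid 4-coloring: color 1: [2, 15, 16]; color 2: [0, 3, 13]; color 3: [5, 10, 12]; color 4: [11].

χ(G) = 4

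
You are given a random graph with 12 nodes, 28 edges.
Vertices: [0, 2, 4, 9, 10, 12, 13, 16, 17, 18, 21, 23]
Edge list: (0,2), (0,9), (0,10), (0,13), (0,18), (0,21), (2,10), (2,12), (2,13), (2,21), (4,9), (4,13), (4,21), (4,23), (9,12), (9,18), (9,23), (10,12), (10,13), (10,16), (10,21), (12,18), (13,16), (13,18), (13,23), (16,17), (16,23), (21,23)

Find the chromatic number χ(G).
χ(G) = 4

Clique number ω(G) = 4 (lower bound: χ ≥ ω).
The clique on [0, 2, 10, 13] has size 4, forcing χ ≥ 4, and the coloring below uses 4 colors, so χ(G) = 4.
A valid 4-coloring: color 1: [12, 13, 17, 21]; color 2: [9, 10]; color 3: [0, 23]; color 4: [2, 4, 16, 18].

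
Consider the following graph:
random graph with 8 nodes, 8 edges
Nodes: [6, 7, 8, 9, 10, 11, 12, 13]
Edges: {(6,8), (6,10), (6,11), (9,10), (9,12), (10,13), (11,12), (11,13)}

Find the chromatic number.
Clique number ω(G) = 2 (lower bound: χ ≥ ω).
Odd cycle [12, 9, 10, 6, 11] needs 3 colors (χ ≥ 3).
The coloring below uses 3 colors, so χ(G) = 3.
A valid 3-coloring: color 1: [6, 7, 12, 13]; color 2: [8, 10, 11]; color 3: [9].

χ(G) = 3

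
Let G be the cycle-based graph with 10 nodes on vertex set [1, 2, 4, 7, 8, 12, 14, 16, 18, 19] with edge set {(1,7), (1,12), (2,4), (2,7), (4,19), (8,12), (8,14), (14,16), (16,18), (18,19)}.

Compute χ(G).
Clique number ω(G) = 2 (lower bound: χ ≥ ω).
The graph is bipartite (no odd cycle), so 2 colors suffice: χ(G) = 2.
A valid 2-coloring: color 1: [1, 2, 8, 16, 19]; color 2: [4, 7, 12, 14, 18].

χ(G) = 2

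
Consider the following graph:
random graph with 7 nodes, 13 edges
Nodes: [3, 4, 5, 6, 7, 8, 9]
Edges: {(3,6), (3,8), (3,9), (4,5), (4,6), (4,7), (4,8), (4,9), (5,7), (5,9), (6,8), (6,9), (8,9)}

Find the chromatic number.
Clique number ω(G) = 4 (lower bound: χ ≥ ω).
The clique on [3, 6, 8, 9] has size 4, forcing χ ≥ 4, and the coloring below uses 4 colors, so χ(G) = 4.
A valid 4-coloring: color 1: [3, 4]; color 2: [7, 9]; color 3: [5, 8]; color 4: [6].

χ(G) = 4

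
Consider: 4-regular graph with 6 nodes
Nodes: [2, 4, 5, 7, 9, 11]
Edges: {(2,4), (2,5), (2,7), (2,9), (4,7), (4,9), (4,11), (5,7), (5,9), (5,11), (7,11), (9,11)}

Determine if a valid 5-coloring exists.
A valid 5-coloring: color 1: [7, 9]; color 2: [2, 11]; color 3: [4, 5].
(χ(G) = 3 ≤ 5.)

Yes, G is 5-colorable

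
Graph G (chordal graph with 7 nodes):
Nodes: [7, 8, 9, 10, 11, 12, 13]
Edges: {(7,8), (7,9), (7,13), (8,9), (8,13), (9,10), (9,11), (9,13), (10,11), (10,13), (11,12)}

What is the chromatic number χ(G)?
χ(G) = 4

Clique number ω(G) = 4 (lower bound: χ ≥ ω).
The clique on [7, 8, 9, 13] has size 4, forcing χ ≥ 4, and the coloring below uses 4 colors, so χ(G) = 4.
A valid 4-coloring: color 1: [9, 12]; color 2: [11, 13]; color 3: [8, 10]; color 4: [7].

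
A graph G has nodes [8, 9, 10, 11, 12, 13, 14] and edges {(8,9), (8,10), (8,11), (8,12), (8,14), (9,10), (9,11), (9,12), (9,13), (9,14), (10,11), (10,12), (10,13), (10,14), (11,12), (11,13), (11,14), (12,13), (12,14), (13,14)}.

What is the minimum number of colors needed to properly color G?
Clique number ω(G) = 6 (lower bound: χ ≥ ω).
The clique on [8, 9, 10, 11, 12, 14] has size 6, forcing χ ≥ 6, and the coloring below uses 6 colors, so χ(G) = 6.
A valid 6-coloring: color 1: [10]; color 2: [14]; color 3: [9]; color 4: [11]; color 5: [12]; color 6: [8, 13].

χ(G) = 6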